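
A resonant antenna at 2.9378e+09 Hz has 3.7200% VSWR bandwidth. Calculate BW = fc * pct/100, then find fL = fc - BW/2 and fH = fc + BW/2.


BW = 2.9378e+09 * 3.7200/100 = 1.092862e+08 Hz
fL = 2.9378e+09 - 1.092862e+08/2 = 2.883e+09 Hz
fH = 2.9378e+09 + 1.092862e+08/2 = 2.992e+09 Hz

BW=1.093e+08 Hz, fL=2.883e+09 Hz, fH=2.992e+09 Hz


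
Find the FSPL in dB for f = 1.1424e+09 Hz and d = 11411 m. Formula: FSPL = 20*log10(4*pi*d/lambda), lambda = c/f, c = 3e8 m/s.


lambda = c / f = 3.0000e+08 / 1.1424e+09 = 0.2626050 m
FSPL = 20 * log10(4*pi*11411/0.2626050) = 114.7 dB

114.7 dB


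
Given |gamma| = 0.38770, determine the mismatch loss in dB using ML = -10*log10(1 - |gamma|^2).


ML = -10 * log10(1 - 0.38770^2) = -10 * log10(0.84968871) = 0.7074 dB

0.7074 dB


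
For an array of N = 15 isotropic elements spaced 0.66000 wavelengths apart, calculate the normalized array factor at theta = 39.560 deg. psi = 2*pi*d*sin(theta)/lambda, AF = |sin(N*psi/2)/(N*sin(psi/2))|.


psi = 2*pi*0.66000*sin(39.560 deg) = 2.641104 rad
AF = |sin(15*2.641104/2) / (15*sin(2.641104/2))| = 0.05632

0.05632


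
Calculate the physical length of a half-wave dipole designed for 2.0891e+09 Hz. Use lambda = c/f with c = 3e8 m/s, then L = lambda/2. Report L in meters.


lambda = c / f = 3.0000e+08 / 2.0891e+09 = 0.1436025 m
L = lambda / 2 = 0.1436025 / 2 = 0.07180 m

0.07180 m


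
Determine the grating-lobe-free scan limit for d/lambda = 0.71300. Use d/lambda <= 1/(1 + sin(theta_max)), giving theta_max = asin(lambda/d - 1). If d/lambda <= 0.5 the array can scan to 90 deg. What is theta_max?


lambda/d - 1 = 1/0.71300 - 1 = 0.4025245
theta_max = asin(0.4025245) = 23.74 deg

23.74 deg


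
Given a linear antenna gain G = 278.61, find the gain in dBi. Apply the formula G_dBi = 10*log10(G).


G_dBi = 10 * log10(278.61) = 24.45 dBi

24.45 dBi


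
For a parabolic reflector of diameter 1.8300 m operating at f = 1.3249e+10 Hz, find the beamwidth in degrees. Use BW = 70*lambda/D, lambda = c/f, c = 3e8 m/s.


lambda = c / f = 3.0000e+08 / 1.3249e+10 = 0.02264322 m
BW = 70 * 0.02264322 / 1.8300 = 0.8661 deg

0.8661 deg


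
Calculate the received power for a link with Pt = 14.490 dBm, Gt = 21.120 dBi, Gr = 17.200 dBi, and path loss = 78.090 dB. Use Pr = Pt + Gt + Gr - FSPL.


Pr = 14.490 + 21.120 + 17.200 - 78.090 = -25.28 dBm

-25.28 dBm


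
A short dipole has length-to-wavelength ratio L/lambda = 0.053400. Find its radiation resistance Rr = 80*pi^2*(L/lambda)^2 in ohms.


Rr = 80 * pi^2 * (0.053400)^2 = 80 * 9.869604 * 2.851560e-03 = 2.252 ohm

2.252 ohm


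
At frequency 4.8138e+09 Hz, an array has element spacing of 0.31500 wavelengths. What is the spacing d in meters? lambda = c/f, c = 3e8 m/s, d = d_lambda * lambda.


lambda = c / f = 3.0000e+08 / 4.8138e+09 = 0.06232083 m
d = 0.31500 * 0.06232083 = 0.01963 m

0.01963 m


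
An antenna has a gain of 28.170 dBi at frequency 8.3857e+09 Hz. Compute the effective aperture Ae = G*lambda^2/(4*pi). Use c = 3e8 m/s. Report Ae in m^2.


lambda = c / f = 3.0000e+08 / 8.3857e+09 = 0.03577519 m
G_linear = 10^(28.170/10) = 656.1453
Ae = G_linear * lambda^2 / (4*pi) = 656.1453 * 0.03577519^2 / (4*pi) = 0.06683 m^2

0.06683 m^2


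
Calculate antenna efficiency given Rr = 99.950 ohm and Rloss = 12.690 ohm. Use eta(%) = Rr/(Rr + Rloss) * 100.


eta = 99.950 / (99.950 + 12.690) * 100 = 88.73%

88.73%


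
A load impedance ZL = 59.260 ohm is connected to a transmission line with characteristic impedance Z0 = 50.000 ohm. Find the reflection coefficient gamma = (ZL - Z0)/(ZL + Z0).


gamma = (59.260 - 50.000) / (59.260 + 50.000) = 0.08475

0.08475


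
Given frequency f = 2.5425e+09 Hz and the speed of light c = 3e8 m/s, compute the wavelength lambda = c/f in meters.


lambda = c / f = 3.0000e+08 / 2.5425e+09 = 0.1180 m

0.1180 m


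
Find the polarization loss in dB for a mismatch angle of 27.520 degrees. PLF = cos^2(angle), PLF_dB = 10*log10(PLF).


PLF_linear = cos^2(27.520 deg) = 0.7865022
PLF_dB = 10 * log10(0.7865022) = -1.043 dB

-1.043 dB


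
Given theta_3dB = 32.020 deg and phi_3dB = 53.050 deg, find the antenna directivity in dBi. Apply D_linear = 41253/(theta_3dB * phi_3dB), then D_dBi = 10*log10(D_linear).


D_linear = 41253 / (32.020 * 53.050) = 24.28560
D_dBi = 10 * log10(24.28560) = 13.85 dBi

13.85 dBi


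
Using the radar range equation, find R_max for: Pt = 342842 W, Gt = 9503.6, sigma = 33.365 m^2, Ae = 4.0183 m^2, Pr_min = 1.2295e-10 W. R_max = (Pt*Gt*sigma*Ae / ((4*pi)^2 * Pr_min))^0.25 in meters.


R^4 = 342842*9503.6*33.365*4.0183 / ((4*pi)^2 * 1.2295e-10) = 2.249922e+19
R_max = 2.249922e+19^0.25 = 68872 m

68872 m


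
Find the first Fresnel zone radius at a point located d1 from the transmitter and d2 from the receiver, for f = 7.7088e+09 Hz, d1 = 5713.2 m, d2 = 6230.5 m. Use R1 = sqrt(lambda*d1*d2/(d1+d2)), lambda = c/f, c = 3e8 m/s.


lambda = c / f = 3.0000e+08 / 7.7088e+09 = 0.03891656 m
R1 = sqrt(0.03891656 * 5713.2 * 6230.5 / (5713.2 + 6230.5)) = 10.77 m

10.77 m


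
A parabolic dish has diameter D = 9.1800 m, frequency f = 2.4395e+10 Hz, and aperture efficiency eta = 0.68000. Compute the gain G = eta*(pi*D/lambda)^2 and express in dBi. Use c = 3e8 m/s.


lambda = c / f = 3.0000e+08 / 2.4395e+10 = 0.01229760 m
G_linear = 0.68000 * (pi * 9.1800 / 0.01229760)^2 = 3.739842e+06
G_dBi = 10 * log10(3.739842e+06) = 65.73 dBi

65.73 dBi


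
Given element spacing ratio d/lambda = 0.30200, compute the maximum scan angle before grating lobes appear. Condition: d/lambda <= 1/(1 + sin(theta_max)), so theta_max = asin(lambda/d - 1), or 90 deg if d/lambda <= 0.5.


lambda/d - 1 = 1/0.30200 - 1 = 2.311258 >= 1
d/lambda <= 0.5, so the array can scan to endfire without grating lobes: theta_max = 90 deg

90 deg


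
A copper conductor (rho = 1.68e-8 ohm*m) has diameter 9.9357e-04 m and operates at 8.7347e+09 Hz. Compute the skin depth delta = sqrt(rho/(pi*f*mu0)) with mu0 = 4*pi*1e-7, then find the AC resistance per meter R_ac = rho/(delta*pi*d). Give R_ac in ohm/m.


delta = sqrt(1.68e-8 / (pi * 8.7347e+09 * 4*pi*1e-7)) = 6.979925e-07 m
R_ac = 1.68e-8 / (6.979925e-07 * pi * 9.9357e-04) = 7.711 ohm/m

7.711 ohm/m


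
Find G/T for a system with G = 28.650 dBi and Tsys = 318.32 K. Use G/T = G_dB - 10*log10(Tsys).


G/T = 28.650 - 10*log10(318.32) = 28.650 - 25.02864 = 3.621 dB/K

3.621 dB/K


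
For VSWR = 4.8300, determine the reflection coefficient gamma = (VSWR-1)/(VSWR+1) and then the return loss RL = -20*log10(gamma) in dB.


gamma = (4.8300 - 1) / (4.8300 + 1) = 0.6569468
RL = -20 * log10(0.6569468) = 3.649 dB

3.649 dB


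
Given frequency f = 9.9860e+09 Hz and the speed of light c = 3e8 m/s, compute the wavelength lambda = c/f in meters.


lambda = c / f = 3.0000e+08 / 9.9860e+09 = 0.03004 m

0.03004 m


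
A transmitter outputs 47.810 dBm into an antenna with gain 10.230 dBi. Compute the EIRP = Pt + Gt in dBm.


EIRP = Pt + Gt = 47.810 + 10.230 = 58.04 dBm

58.04 dBm


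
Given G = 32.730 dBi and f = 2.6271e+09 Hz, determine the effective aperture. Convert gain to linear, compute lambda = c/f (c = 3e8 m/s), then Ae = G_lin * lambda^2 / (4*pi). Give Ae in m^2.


lambda = c / f = 3.0000e+08 / 2.6271e+09 = 0.1141944 m
G_linear = 10^(32.730/10) = 1874.995
Ae = G_linear * lambda^2 / (4*pi) = 1874.995 * 0.1141944^2 / (4*pi) = 1.946 m^2

1.946 m^2


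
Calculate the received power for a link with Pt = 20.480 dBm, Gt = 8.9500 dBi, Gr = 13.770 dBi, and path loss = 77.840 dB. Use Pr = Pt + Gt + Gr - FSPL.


Pr = 20.480 + 8.9500 + 13.770 - 77.840 = -34.64 dBm

-34.64 dBm


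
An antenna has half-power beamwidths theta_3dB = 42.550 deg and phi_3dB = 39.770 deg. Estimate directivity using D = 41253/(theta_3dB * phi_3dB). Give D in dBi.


D_linear = 41253 / (42.550 * 39.770) = 24.37813
D_dBi = 10 * log10(24.37813) = 13.87 dBi

13.87 dBi


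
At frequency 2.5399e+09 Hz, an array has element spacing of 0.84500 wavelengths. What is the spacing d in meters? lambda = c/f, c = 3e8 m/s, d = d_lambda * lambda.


lambda = c / f = 3.0000e+08 / 2.5399e+09 = 0.1181149 m
d = 0.84500 * 0.1181149 = 0.09981 m

0.09981 m


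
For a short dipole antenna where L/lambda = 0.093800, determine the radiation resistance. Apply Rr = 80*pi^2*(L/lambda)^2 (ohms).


Rr = 80 * pi^2 * (0.093800)^2 = 80 * 9.869604 * 8.798440e-03 = 6.947 ohm

6.947 ohm


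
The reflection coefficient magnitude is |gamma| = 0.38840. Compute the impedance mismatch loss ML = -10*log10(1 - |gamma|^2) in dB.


ML = -10 * log10(1 - 0.38840^2) = -10 * log10(0.84914544) = 0.7102 dB

0.7102 dB


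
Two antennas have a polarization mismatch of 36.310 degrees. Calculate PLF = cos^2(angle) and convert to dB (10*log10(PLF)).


PLF_linear = cos^2(36.310 deg) = 0.6493538
PLF_dB = 10 * log10(0.6493538) = -1.875 dB

-1.875 dB


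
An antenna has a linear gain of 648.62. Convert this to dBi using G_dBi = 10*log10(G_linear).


G_dBi = 10 * log10(648.62) = 28.12 dBi

28.12 dBi


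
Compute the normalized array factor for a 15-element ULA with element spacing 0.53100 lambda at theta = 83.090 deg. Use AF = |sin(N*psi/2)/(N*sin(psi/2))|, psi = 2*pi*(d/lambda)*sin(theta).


psi = 2*pi*0.53100*sin(83.090 deg) = 3.312137 rad
AF = |sin(15*3.312137/2) / (15*sin(3.312137/2))| = 0.01924

0.01924


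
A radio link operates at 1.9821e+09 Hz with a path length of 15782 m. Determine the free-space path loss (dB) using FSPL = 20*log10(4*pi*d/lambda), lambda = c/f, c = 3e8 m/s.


lambda = c / f = 3.0000e+08 / 1.9821e+09 = 0.1513546 m
FSPL = 20 * log10(4*pi*15782/0.1513546) = 122.3 dB

122.3 dB


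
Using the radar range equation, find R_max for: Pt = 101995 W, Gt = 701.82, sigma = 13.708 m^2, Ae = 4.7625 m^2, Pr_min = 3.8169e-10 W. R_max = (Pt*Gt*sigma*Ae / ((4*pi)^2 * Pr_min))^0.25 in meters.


R^4 = 101995*701.82*13.708*4.7625 / ((4*pi)^2 * 3.8169e-10) = 7.753239e+16
R_max = 7.753239e+16^0.25 = 16687 m

16687 m


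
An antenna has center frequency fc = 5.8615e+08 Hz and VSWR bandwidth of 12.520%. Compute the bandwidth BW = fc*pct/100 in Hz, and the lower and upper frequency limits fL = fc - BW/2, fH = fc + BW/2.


BW = 5.8615e+08 * 12.520/100 = 7.338598e+07 Hz
fL = 5.8615e+08 - 7.338598e+07/2 = 5.495e+08 Hz
fH = 5.8615e+08 + 7.338598e+07/2 = 6.228e+08 Hz

BW=7.339e+07 Hz, fL=5.495e+08 Hz, fH=6.228e+08 Hz


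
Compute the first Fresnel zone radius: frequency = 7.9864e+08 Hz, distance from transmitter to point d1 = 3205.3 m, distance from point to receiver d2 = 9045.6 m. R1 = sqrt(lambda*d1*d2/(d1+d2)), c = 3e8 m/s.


lambda = c / f = 3.0000e+08 / 7.9864e+08 = 0.3756386 m
R1 = sqrt(0.3756386 * 3205.3 * 9045.6 / (3205.3 + 9045.6)) = 29.82 m

29.82 m


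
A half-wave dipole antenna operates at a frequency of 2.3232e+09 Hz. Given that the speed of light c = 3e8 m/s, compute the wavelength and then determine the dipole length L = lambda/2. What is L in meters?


lambda = c / f = 3.0000e+08 / 2.3232e+09 = 0.1291322 m
L = lambda / 2 = 0.1291322 / 2 = 0.06457 m

0.06457 m


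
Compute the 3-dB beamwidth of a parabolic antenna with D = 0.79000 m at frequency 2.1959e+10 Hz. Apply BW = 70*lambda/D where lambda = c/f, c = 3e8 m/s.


lambda = c / f = 3.0000e+08 / 2.1959e+10 = 0.01366182 m
BW = 70 * 0.01366182 / 0.79000 = 1.211 deg

1.211 deg


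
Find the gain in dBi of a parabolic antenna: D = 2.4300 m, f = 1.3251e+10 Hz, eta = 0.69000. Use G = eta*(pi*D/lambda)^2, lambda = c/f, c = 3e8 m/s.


lambda = c / f = 3.0000e+08 / 1.3251e+10 = 0.02263980 m
G_linear = 0.69000 * (pi * 2.4300 / 0.02263980)^2 = 78454.20
G_dBi = 10 * log10(78454.20) = 48.95 dBi

48.95 dBi


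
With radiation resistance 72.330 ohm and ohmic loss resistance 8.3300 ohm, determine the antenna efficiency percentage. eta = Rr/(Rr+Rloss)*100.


eta = 72.330 / (72.330 + 8.3300) * 100 = 89.67%

89.67%


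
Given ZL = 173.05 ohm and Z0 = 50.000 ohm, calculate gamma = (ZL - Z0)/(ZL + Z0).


gamma = (173.05 - 50.000) / (173.05 + 50.000) = 0.5517

0.5517


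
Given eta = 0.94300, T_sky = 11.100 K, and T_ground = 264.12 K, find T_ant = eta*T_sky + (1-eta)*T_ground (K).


T_ant = 0.94300 * 11.100 + (1 - 0.94300) * 264.12 = 25.52 K

25.52 K


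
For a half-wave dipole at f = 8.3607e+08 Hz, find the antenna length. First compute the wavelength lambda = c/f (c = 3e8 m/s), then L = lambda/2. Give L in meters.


lambda = c / f = 3.0000e+08 / 8.3607e+08 = 0.3588216 m
L = lambda / 2 = 0.3588216 / 2 = 0.1794 m

0.1794 m


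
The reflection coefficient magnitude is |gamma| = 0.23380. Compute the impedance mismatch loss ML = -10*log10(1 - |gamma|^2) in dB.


ML = -10 * log10(1 - 0.23380^2) = -10 * log10(0.94533756) = 0.2441 dB

0.2441 dB


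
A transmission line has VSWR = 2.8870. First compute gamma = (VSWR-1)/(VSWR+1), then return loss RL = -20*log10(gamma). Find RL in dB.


gamma = (2.8870 - 1) / (2.8870 + 1) = 0.4854644
RL = -20 * log10(0.4854644) = 6.277 dB

6.277 dB


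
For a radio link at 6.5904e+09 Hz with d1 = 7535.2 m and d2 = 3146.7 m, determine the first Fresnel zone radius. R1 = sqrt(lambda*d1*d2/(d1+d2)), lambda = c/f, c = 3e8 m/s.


lambda = c / f = 3.0000e+08 / 6.5904e+09 = 0.04552076 m
R1 = sqrt(0.04552076 * 7535.2 * 3146.7 / (7535.2 + 3146.7)) = 10.05 m

10.05 m


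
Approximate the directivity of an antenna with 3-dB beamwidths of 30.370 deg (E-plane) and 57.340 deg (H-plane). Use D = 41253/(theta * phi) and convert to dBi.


D_linear = 41253 / (30.370 * 57.340) = 23.68935
D_dBi = 10 * log10(23.68935) = 13.75 dBi

13.75 dBi


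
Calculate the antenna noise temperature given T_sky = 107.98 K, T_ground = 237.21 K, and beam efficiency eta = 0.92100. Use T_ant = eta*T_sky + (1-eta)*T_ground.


T_ant = 0.92100 * 107.98 + (1 - 0.92100) * 237.21 = 118.2 K

118.2 K


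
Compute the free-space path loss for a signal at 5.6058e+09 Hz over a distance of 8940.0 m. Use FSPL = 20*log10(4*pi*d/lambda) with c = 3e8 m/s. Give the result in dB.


lambda = c / f = 3.0000e+08 / 5.6058e+09 = 0.05351600 m
FSPL = 20 * log10(4*pi*8940.0/0.05351600) = 126.4 dB

126.4 dB


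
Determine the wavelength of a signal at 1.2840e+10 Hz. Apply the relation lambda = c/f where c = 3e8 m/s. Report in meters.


lambda = c / f = 3.0000e+08 / 1.2840e+10 = 0.02336 m

0.02336 m


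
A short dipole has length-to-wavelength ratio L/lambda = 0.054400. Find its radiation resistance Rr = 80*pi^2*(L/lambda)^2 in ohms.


Rr = 80 * pi^2 * (0.054400)^2 = 80 * 9.869604 * 2.959360e-03 = 2.337 ohm

2.337 ohm


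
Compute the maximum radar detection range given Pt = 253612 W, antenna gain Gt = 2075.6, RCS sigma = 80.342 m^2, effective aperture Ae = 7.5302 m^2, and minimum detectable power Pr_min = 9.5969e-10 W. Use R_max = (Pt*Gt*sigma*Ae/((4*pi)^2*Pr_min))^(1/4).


R^4 = 253612*2075.6*80.342*7.5302 / ((4*pi)^2 * 9.5969e-10) = 2.101415e+18
R_max = 2.101415e+18^0.25 = 38074 m

38074 m


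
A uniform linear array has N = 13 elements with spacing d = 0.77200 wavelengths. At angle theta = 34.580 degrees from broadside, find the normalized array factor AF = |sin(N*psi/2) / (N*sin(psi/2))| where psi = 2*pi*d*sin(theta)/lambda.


psi = 2*pi*0.77200*sin(34.580 deg) = 2.753000 rad
AF = |sin(13*2.753000/2) / (13*sin(2.753000/2))| = 0.06400

0.06400


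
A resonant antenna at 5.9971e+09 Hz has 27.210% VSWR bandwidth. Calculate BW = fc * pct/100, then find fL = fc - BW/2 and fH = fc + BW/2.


BW = 5.9971e+09 * 27.210/100 = 1.631811e+09 Hz
fL = 5.9971e+09 - 1.631811e+09/2 = 5.181e+09 Hz
fH = 5.9971e+09 + 1.631811e+09/2 = 6.813e+09 Hz

BW=1.632e+09 Hz, fL=5.181e+09 Hz, fH=6.813e+09 Hz


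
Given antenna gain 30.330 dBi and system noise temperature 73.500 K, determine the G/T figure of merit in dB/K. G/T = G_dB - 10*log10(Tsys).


G/T = 30.330 - 10*log10(73.500) = 30.330 - 18.66287 = 11.67 dB/K

11.67 dB/K


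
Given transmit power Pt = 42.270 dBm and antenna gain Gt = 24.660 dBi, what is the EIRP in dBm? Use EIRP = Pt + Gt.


EIRP = Pt + Gt = 42.270 + 24.660 = 66.93 dBm

66.93 dBm


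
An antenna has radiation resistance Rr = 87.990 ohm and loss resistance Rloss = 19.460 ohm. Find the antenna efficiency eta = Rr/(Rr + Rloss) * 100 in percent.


eta = 87.990 / (87.990 + 19.460) * 100 = 81.89%

81.89%


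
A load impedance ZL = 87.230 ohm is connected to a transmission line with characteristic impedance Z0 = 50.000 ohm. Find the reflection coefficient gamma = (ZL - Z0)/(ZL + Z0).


gamma = (87.230 - 50.000) / (87.230 + 50.000) = 0.2713

0.2713


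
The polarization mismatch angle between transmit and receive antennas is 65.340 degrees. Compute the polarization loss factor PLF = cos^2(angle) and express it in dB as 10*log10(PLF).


PLF_linear = cos^2(65.340 deg) = 0.1740831
PLF_dB = 10 * log10(0.1740831) = -7.592 dB

-7.592 dB


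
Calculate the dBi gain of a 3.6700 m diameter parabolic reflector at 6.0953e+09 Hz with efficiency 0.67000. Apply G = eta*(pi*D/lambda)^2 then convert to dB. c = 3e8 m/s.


lambda = c / f = 3.0000e+08 / 6.0953e+09 = 0.04921825 m
G_linear = 0.67000 * (pi * 3.6700 / 0.04921825)^2 = 36766.67
G_dBi = 10 * log10(36766.67) = 45.65 dBi

45.65 dBi


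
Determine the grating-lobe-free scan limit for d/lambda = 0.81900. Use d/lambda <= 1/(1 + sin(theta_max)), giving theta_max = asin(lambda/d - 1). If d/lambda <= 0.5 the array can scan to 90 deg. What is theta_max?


lambda/d - 1 = 1/0.81900 - 1 = 0.2210012
theta_max = asin(0.2210012) = 12.77 deg

12.77 deg


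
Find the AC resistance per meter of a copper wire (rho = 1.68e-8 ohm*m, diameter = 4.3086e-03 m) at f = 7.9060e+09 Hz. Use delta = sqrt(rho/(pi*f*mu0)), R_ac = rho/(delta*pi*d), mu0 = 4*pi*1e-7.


delta = sqrt(1.68e-8 / (pi * 7.9060e+09 * 4*pi*1e-7)) = 7.336626e-07 m
R_ac = 1.68e-8 / (7.336626e-07 * pi * 4.3086e-03) = 1.692 ohm/m

1.692 ohm/m


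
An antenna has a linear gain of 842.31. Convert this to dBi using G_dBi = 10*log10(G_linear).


G_dBi = 10 * log10(842.31) = 29.25 dBi

29.25 dBi


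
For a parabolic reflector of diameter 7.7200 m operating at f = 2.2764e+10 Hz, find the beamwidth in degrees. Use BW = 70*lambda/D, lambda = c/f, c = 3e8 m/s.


lambda = c / f = 3.0000e+08 / 2.2764e+10 = 0.01317870 m
BW = 70 * 0.01317870 / 7.7200 = 0.1195 deg

0.1195 deg


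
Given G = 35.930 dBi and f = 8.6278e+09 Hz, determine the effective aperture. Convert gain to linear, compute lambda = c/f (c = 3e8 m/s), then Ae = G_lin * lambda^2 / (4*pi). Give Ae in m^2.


lambda = c / f = 3.0000e+08 / 8.6278e+09 = 0.03477132 m
G_linear = 10^(35.930/10) = 3917.419
Ae = G_linear * lambda^2 / (4*pi) = 3917.419 * 0.03477132^2 / (4*pi) = 0.3769 m^2

0.3769 m^2


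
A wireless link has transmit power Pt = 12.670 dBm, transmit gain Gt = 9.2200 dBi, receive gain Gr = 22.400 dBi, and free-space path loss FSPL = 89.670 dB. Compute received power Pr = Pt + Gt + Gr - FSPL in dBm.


Pr = 12.670 + 9.2200 + 22.400 - 89.670 = -45.38 dBm

-45.38 dBm


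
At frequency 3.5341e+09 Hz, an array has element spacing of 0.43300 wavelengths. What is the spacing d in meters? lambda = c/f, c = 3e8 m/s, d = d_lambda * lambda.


lambda = c / f = 3.0000e+08 / 3.5341e+09 = 0.08488724 m
d = 0.43300 * 0.08488724 = 0.03676 m

0.03676 m


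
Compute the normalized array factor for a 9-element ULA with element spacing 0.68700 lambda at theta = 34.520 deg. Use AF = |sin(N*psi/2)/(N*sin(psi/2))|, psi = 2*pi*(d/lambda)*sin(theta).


psi = 2*pi*0.68700*sin(34.520 deg) = 2.446161 rad
AF = |sin(9*2.446161/2) / (9*sin(2.446161/2))| = 0.1182

0.1182


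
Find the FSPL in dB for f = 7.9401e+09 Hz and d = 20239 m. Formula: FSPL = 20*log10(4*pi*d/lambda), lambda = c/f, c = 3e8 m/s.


lambda = c / f = 3.0000e+08 / 7.9401e+09 = 0.03778290 m
FSPL = 20 * log10(4*pi*20239/0.03778290) = 136.6 dB

136.6 dB


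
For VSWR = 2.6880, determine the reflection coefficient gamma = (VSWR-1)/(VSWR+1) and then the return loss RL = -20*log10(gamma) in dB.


gamma = (2.6880 - 1) / (2.6880 + 1) = 0.4577007
RL = -20 * log10(0.4577007) = 6.788 dB

6.788 dB


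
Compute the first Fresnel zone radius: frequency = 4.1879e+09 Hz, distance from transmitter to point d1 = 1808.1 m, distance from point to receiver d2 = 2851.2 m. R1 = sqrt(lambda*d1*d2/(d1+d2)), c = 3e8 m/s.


lambda = c / f = 3.0000e+08 / 4.1879e+09 = 0.07163495 m
R1 = sqrt(0.07163495 * 1808.1 * 2851.2 / (1808.1 + 2851.2)) = 8.903 m

8.903 m


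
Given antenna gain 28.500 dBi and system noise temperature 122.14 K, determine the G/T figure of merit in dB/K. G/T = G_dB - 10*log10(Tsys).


G/T = 28.500 - 10*log10(122.14) = 28.500 - 20.86858 = 7.631 dB/K

7.631 dB/K


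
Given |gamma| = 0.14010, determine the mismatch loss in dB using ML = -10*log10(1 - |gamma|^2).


ML = -10 * log10(1 - 0.14010^2) = -10 * log10(0.98037199) = 0.08609 dB

0.08609 dB


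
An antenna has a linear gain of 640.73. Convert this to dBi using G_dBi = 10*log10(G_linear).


G_dBi = 10 * log10(640.73) = 28.07 dBi

28.07 dBi


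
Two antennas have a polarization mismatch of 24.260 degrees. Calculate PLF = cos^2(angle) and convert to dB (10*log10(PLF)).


PLF_linear = cos^2(24.260 deg) = 0.8311793
PLF_dB = 10 * log10(0.8311793) = -0.8031 dB

-0.8031 dB


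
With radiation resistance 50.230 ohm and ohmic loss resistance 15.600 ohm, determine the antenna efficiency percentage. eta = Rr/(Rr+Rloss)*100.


eta = 50.230 / (50.230 + 15.600) * 100 = 76.30%

76.30%


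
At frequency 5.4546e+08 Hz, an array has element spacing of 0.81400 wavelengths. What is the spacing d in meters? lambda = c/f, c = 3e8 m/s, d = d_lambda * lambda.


lambda = c / f = 3.0000e+08 / 5.4546e+08 = 0.5499945 m
d = 0.81400 * 0.5499945 = 0.4477 m

0.4477 m


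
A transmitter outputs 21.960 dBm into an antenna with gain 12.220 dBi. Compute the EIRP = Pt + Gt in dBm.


EIRP = Pt + Gt = 21.960 + 12.220 = 34.18 dBm

34.18 dBm


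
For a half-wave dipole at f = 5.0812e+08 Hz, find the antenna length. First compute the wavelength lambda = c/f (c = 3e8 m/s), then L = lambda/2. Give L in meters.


lambda = c / f = 3.0000e+08 / 5.0812e+08 = 0.5904117 m
L = lambda / 2 = 0.5904117 / 2 = 0.2952 m

0.2952 m


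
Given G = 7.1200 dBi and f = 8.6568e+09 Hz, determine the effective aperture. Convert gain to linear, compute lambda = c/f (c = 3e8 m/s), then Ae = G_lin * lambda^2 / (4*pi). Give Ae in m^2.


lambda = c / f = 3.0000e+08 / 8.6568e+09 = 0.03465484 m
G_linear = 10^(7.1200/10) = 5.152286
Ae = G_linear * lambda^2 / (4*pi) = 5.152286 * 0.03465484^2 / (4*pi) = 4.924e-04 m^2

4.924e-04 m^2


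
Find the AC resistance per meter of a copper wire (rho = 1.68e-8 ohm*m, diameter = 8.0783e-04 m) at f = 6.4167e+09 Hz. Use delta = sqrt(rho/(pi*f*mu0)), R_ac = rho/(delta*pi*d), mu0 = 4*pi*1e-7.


delta = sqrt(1.68e-8 / (pi * 6.4167e+09 * 4*pi*1e-7)) = 8.143646e-07 m
R_ac = 1.68e-8 / (8.143646e-07 * pi * 8.0783e-04) = 8.129 ohm/m

8.129 ohm/m


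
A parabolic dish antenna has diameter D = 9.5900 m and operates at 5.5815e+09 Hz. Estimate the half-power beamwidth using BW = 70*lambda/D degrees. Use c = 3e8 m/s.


lambda = c / f = 3.0000e+08 / 5.5815e+09 = 0.05374899 m
BW = 70 * 0.05374899 / 9.5900 = 0.3923 deg

0.3923 deg


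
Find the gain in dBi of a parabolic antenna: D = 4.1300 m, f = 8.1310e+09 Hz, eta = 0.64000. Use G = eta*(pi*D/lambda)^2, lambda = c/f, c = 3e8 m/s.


lambda = c / f = 3.0000e+08 / 8.1310e+09 = 0.03689583 m
G_linear = 0.64000 * (pi * 4.1300 / 0.03689583)^2 = 79145.32
G_dBi = 10 * log10(79145.32) = 48.98 dBi

48.98 dBi


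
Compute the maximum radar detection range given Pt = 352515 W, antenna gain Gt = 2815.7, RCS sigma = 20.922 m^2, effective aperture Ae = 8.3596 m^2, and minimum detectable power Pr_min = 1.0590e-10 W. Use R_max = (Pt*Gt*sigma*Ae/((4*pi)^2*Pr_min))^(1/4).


R^4 = 352515*2815.7*20.922*8.3596 / ((4*pi)^2 * 1.0590e-10) = 1.038095e+19
R_max = 1.038095e+19^0.25 = 56762 m

56762 m


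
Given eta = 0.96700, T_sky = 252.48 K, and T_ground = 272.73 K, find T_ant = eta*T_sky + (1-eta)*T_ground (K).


T_ant = 0.96700 * 252.48 + (1 - 0.96700) * 272.73 = 253.1 K

253.1 K


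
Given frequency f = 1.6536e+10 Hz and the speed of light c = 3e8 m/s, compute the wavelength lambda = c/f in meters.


lambda = c / f = 3.0000e+08 / 1.6536e+10 = 0.01814 m

0.01814 m


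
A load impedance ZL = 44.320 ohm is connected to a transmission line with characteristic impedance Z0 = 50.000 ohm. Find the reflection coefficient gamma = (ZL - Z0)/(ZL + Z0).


gamma = (44.320 - 50.000) / (44.320 + 50.000) = -0.06022

-0.06022


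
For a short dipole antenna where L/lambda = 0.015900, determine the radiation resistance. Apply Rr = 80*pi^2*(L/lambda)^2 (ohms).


Rr = 80 * pi^2 * (0.015900)^2 = 80 * 9.869604 * 2.528100e-04 = 0.1996 ohm

0.1996 ohm


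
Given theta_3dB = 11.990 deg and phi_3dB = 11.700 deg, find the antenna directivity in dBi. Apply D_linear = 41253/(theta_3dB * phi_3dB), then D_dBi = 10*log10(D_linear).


D_linear = 41253 / (11.990 * 11.700) = 294.0698
D_dBi = 10 * log10(294.0698) = 24.68 dBi

24.68 dBi


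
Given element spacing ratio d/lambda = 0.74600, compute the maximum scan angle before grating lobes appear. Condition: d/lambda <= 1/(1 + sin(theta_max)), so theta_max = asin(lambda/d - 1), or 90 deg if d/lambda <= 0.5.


lambda/d - 1 = 1/0.74600 - 1 = 0.3404826
theta_max = asin(0.3404826) = 19.91 deg

19.91 deg


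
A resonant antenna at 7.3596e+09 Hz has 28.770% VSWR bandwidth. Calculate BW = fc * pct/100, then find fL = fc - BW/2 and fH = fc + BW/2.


BW = 7.3596e+09 * 28.770/100 = 2.117357e+09 Hz
fL = 7.3596e+09 - 2.117357e+09/2 = 6.301e+09 Hz
fH = 7.3596e+09 + 2.117357e+09/2 = 8.418e+09 Hz

BW=2.117e+09 Hz, fL=6.301e+09 Hz, fH=8.418e+09 Hz


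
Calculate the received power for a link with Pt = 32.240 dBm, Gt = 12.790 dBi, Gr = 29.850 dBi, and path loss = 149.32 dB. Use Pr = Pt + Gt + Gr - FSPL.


Pr = 32.240 + 12.790 + 29.850 - 149.32 = -74.44 dBm

-74.44 dBm


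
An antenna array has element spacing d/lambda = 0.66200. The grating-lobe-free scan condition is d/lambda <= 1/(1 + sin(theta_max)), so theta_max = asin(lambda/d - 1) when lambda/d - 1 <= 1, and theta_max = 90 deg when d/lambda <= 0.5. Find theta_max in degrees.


lambda/d - 1 = 1/0.66200 - 1 = 0.5105740
theta_max = asin(0.5105740) = 30.70 deg

30.70 deg


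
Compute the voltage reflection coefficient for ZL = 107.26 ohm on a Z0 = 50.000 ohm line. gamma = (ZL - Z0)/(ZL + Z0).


gamma = (107.26 - 50.000) / (107.26 + 50.000) = 0.3641

0.3641


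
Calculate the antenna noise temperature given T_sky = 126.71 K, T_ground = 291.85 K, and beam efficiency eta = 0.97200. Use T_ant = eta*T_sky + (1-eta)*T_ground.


T_ant = 0.97200 * 126.71 + (1 - 0.97200) * 291.85 = 131.3 K

131.3 K


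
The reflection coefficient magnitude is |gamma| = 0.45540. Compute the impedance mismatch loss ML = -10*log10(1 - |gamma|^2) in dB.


ML = -10 * log10(1 - 0.45540^2) = -10 * log10(0.79261084) = 1.009 dB

1.009 dB


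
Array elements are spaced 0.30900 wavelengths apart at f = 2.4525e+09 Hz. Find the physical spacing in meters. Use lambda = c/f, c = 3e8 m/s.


lambda = c / f = 3.0000e+08 / 2.4525e+09 = 0.1223242 m
d = 0.30900 * 0.1223242 = 0.03780 m

0.03780 m


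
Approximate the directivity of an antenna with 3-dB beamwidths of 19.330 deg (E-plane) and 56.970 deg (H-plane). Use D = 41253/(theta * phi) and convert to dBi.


D_linear = 41253 / (19.330 * 56.970) = 37.46084
D_dBi = 10 * log10(37.46084) = 15.74 dBi

15.74 dBi


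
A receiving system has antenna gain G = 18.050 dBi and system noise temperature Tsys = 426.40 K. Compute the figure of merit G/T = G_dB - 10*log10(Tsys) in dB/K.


G/T = 18.050 - 10*log10(426.40) = 18.050 - 26.29817 = -8.248 dB/K

-8.248 dB/K


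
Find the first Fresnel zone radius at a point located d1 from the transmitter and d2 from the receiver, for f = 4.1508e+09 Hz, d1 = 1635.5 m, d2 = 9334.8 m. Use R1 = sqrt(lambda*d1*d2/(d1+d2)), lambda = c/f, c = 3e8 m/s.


lambda = c / f = 3.0000e+08 / 4.1508e+09 = 0.07227522 m
R1 = sqrt(0.07227522 * 1635.5 * 9334.8 / (1635.5 + 9334.8)) = 10.03 m

10.03 m


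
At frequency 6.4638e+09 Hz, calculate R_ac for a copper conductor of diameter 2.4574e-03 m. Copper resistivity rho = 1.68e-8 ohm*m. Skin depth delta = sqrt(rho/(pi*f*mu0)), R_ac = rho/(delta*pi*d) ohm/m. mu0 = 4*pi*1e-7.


delta = sqrt(1.68e-8 / (pi * 6.4638e+09 * 4*pi*1e-7)) = 8.113922e-07 m
R_ac = 1.68e-8 / (8.113922e-07 * pi * 2.4574e-03) = 2.682 ohm/m

2.682 ohm/m


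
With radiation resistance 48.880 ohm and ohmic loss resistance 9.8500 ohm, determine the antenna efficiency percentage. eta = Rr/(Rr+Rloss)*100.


eta = 48.880 / (48.880 + 9.8500) * 100 = 83.23%

83.23%


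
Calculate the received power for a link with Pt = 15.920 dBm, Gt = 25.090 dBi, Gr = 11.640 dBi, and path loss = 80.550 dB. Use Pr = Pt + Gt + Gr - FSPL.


Pr = 15.920 + 25.090 + 11.640 - 80.550 = -27.90 dBm

-27.90 dBm


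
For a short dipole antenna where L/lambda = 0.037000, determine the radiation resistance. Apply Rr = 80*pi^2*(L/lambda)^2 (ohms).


Rr = 80 * pi^2 * (0.037000)^2 = 80 * 9.869604 * 1.369000e-03 = 1.081 ohm

1.081 ohm


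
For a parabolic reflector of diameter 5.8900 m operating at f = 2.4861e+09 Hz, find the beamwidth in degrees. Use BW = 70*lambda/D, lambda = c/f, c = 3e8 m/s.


lambda = c / f = 3.0000e+08 / 2.4861e+09 = 0.1206709 m
BW = 70 * 0.1206709 / 5.8900 = 1.434 deg

1.434 deg


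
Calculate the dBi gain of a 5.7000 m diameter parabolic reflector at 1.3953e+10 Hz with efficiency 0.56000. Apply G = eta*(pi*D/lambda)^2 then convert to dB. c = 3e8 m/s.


lambda = c / f = 3.0000e+08 / 1.3953e+10 = 0.02150075 m
G_linear = 0.56000 * (pi * 5.7000 / 0.02150075)^2 = 388445.7
G_dBi = 10 * log10(388445.7) = 55.89 dBi

55.89 dBi


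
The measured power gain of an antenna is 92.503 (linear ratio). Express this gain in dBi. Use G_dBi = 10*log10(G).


G_dBi = 10 * log10(92.503) = 19.66 dBi

19.66 dBi


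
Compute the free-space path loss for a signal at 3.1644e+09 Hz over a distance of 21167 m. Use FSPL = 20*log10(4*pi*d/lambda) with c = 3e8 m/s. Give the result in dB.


lambda = c / f = 3.0000e+08 / 3.1644e+09 = 0.09480470 m
FSPL = 20 * log10(4*pi*21167/0.09480470) = 129.0 dB

129.0 dB


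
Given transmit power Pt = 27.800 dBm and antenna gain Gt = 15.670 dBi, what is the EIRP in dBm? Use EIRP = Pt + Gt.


EIRP = Pt + Gt = 27.800 + 15.670 = 43.47 dBm

43.47 dBm


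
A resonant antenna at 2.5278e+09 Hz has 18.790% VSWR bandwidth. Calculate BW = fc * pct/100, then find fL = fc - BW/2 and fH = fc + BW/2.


BW = 2.5278e+09 * 18.790/100 = 4.749736e+08 Hz
fL = 2.5278e+09 - 4.749736e+08/2 = 2.290e+09 Hz
fH = 2.5278e+09 + 4.749736e+08/2 = 2.765e+09 Hz

BW=4.750e+08 Hz, fL=2.290e+09 Hz, fH=2.765e+09 Hz


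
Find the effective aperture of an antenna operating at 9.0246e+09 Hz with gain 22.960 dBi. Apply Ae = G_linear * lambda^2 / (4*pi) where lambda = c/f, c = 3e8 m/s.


lambda = c / f = 3.0000e+08 / 9.0246e+09 = 0.03324247 m
G_linear = 10^(22.960/10) = 197.6970
Ae = G_linear * lambda^2 / (4*pi) = 197.6970 * 0.03324247^2 / (4*pi) = 0.01739 m^2

0.01739 m^2


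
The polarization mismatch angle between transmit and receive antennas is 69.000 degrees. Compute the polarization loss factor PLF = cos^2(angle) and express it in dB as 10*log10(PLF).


PLF_linear = cos^2(69.000 deg) = 0.1284276
PLF_dB = 10 * log10(0.1284276) = -8.913 dB

-8.913 dB


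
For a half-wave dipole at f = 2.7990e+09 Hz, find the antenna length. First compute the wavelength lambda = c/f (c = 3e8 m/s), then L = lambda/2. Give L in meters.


lambda = c / f = 3.0000e+08 / 2.7990e+09 = 0.1071811 m
L = lambda / 2 = 0.1071811 / 2 = 0.05359 m

0.05359 m


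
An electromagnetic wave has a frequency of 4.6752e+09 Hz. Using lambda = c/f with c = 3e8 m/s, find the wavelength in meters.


lambda = c / f = 3.0000e+08 / 4.6752e+09 = 0.06417 m

0.06417 m


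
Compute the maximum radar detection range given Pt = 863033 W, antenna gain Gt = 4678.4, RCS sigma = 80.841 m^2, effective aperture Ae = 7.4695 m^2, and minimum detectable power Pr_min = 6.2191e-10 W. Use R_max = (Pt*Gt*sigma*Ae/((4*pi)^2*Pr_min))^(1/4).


R^4 = 863033*4678.4*80.841*7.4695 / ((4*pi)^2 * 6.2191e-10) = 2.482565e+19
R_max = 2.482565e+19^0.25 = 70587 m

70587 m


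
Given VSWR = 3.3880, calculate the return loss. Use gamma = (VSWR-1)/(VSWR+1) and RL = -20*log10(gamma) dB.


gamma = (3.3880 - 1) / (3.3880 + 1) = 0.5442115
RL = -20 * log10(0.5442115) = 5.285 dB

5.285 dB


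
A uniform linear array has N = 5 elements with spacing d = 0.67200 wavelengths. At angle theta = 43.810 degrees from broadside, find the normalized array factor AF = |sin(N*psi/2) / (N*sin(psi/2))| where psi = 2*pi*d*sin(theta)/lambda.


psi = 2*pi*0.67200*sin(43.810 deg) = 2.922968 rad
AF = |sin(5*2.922968/2) / (5*sin(2.922968/2))| = 0.1719

0.1719


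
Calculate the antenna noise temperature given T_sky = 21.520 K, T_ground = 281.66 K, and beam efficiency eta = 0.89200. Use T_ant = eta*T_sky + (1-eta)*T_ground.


T_ant = 0.89200 * 21.520 + (1 - 0.89200) * 281.66 = 49.62 K

49.62 K


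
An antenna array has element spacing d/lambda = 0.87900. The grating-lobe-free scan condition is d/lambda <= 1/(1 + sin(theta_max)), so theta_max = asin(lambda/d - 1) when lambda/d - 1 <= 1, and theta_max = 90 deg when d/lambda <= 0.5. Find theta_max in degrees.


lambda/d - 1 = 1/0.87900 - 1 = 0.1376564
theta_max = asin(0.1376564) = 7.912 deg

7.912 deg


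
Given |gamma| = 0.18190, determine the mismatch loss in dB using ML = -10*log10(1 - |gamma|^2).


ML = -10 * log10(1 - 0.18190^2) = -10 * log10(0.96691239) = 0.1461 dB

0.1461 dB


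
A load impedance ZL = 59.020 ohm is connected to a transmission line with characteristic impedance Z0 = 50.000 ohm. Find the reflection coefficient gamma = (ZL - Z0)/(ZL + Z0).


gamma = (59.020 - 50.000) / (59.020 + 50.000) = 0.08274

0.08274


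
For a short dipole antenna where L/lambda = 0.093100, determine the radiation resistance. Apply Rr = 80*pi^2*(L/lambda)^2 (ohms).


Rr = 80 * pi^2 * (0.093100)^2 = 80 * 9.869604 * 8.667610e-03 = 6.844 ohm

6.844 ohm


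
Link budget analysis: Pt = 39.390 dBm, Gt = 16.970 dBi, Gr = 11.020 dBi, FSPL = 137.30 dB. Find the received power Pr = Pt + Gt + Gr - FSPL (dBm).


Pr = 39.390 + 16.970 + 11.020 - 137.30 = -69.92 dBm

-69.92 dBm


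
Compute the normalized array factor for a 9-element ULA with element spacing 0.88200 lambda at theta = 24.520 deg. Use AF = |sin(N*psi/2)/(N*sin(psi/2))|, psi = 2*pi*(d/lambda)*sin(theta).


psi = 2*pi*0.88200*sin(24.520 deg) = 2.299894 rad
AF = |sin(9*2.299894/2) / (9*sin(2.299894/2))| = 0.09720

0.09720


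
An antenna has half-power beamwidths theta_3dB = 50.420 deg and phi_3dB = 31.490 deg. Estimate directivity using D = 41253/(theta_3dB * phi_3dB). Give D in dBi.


D_linear = 41253 / (50.420 * 31.490) = 25.98245
D_dBi = 10 * log10(25.98245) = 14.15 dBi

14.15 dBi


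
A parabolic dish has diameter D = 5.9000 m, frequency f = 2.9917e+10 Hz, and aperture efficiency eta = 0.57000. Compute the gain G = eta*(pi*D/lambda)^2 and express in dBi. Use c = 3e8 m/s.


lambda = c / f = 3.0000e+08 / 2.9917e+10 = 0.01002774 m
G_linear = 0.57000 * (pi * 5.9000 / 0.01002774)^2 = 1.947478e+06
G_dBi = 10 * log10(1.947478e+06) = 62.89 dBi

62.89 dBi


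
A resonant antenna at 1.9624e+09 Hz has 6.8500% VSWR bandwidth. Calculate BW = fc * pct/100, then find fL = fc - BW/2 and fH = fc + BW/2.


BW = 1.9624e+09 * 6.8500/100 = 1.344244e+08 Hz
fL = 1.9624e+09 - 1.344244e+08/2 = 1.895e+09 Hz
fH = 1.9624e+09 + 1.344244e+08/2 = 2.030e+09 Hz

BW=1.344e+08 Hz, fL=1.895e+09 Hz, fH=2.030e+09 Hz


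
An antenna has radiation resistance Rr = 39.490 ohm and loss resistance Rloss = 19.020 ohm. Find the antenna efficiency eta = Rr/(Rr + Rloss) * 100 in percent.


eta = 39.490 / (39.490 + 19.020) * 100 = 67.49%

67.49%


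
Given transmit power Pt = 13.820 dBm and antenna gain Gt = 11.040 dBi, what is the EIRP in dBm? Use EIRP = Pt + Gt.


EIRP = Pt + Gt = 13.820 + 11.040 = 24.86 dBm

24.86 dBm


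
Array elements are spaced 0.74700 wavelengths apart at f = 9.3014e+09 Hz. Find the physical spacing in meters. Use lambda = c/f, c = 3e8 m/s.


lambda = c / f = 3.0000e+08 / 9.3014e+09 = 0.03225321 m
d = 0.74700 * 0.03225321 = 0.02409 m

0.02409 m


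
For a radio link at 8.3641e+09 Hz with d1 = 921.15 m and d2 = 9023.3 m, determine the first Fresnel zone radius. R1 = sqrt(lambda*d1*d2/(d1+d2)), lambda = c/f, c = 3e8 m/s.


lambda = c / f = 3.0000e+08 / 8.3641e+09 = 0.03586758 m
R1 = sqrt(0.03586758 * 921.15 * 9023.3 / (921.15 + 9023.3)) = 5.475 m

5.475 m


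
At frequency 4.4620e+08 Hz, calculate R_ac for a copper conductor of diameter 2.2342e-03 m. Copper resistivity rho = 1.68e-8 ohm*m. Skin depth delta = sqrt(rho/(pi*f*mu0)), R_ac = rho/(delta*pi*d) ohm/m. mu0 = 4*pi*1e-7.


delta = sqrt(1.68e-8 / (pi * 4.4620e+08 * 4*pi*1e-7)) = 3.088233e-06 m
R_ac = 1.68e-8 / (3.088233e-06 * pi * 2.2342e-03) = 0.7750 ohm/m

0.7750 ohm/m


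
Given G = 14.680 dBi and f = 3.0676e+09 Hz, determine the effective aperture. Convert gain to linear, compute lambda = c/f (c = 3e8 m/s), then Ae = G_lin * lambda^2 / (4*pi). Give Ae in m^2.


lambda = c / f = 3.0000e+08 / 3.0676e+09 = 0.09779632 m
G_linear = 10^(14.680/10) = 29.37650
Ae = G_linear * lambda^2 / (4*pi) = 29.37650 * 0.09779632^2 / (4*pi) = 0.02236 m^2

0.02236 m^2


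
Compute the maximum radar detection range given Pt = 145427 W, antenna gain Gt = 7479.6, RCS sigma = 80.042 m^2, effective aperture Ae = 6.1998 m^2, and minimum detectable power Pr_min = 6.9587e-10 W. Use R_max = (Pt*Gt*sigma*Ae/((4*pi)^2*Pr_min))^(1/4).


R^4 = 145427*7479.6*80.042*6.1998 / ((4*pi)^2 * 6.9587e-10) = 4.912145e+18
R_max = 4.912145e+18^0.25 = 47078 m

47078 m


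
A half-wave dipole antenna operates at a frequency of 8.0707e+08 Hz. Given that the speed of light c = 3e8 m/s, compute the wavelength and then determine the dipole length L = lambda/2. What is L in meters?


lambda = c / f = 3.0000e+08 / 8.0707e+08 = 0.3717150 m
L = lambda / 2 = 0.3717150 / 2 = 0.1859 m

0.1859 m


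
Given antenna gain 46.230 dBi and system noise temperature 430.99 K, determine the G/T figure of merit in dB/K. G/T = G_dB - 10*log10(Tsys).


G/T = 46.230 - 10*log10(430.99) = 46.230 - 26.34467 = 19.89 dB/K

19.89 dB/K


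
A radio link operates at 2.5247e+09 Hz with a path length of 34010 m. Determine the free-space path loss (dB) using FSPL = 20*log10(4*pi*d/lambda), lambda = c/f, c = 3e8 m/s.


lambda = c / f = 3.0000e+08 / 2.5247e+09 = 0.1188260 m
FSPL = 20 * log10(4*pi*34010/0.1188260) = 131.1 dB

131.1 dB


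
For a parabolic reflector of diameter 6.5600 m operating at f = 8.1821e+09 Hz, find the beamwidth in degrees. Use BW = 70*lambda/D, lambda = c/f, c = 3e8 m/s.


lambda = c / f = 3.0000e+08 / 8.1821e+09 = 0.03666540 m
BW = 70 * 0.03666540 / 6.5600 = 0.3912 deg

0.3912 deg


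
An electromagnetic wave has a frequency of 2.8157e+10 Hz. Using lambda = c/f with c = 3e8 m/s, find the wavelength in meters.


lambda = c / f = 3.0000e+08 / 2.8157e+10 = 0.01065 m

0.01065 m


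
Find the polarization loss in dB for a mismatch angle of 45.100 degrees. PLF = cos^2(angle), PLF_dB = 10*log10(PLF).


PLF_linear = cos^2(45.100 deg) = 0.4982547
PLF_dB = 10 * log10(0.4982547) = -3.025 dB

-3.025 dB


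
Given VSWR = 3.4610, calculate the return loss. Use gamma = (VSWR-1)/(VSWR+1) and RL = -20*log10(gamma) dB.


gamma = (3.4610 - 1) / (3.4610 + 1) = 0.5516700
RL = -20 * log10(0.5516700) = 5.166 dB

5.166 dB


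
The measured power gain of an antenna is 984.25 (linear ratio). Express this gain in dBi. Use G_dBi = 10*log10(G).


G_dBi = 10 * log10(984.25) = 29.93 dBi

29.93 dBi
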